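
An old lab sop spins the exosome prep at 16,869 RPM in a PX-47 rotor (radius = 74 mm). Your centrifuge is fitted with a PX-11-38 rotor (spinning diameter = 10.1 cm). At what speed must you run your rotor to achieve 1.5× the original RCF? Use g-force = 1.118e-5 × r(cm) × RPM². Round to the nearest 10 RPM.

Original rotor: r = 74 mm = 7.4 cm
RCF = 1.118 × 10⁻⁵ × r × N²
RCF_original = 1.118 × 10⁻⁵ × 7.4 × (16869)² = 1.118 × 10⁻⁵ × 7.4 × 284,563,161 ≈ 23,542.5 × g
Target RCF = 1.5 × 23,542.5 ≈ 35,313.8 × g
Your rotor: r = 10.1 / 2 = 5.05 cm
35,313.8 = 1.118 × 10⁻⁵ × 5.05 × N²
N² = 35,313.8 / (5.6459 × 10⁻⁵) = 625,476,895
N ≈ √625,476,895 ≈ 25,009.5

25010 RPM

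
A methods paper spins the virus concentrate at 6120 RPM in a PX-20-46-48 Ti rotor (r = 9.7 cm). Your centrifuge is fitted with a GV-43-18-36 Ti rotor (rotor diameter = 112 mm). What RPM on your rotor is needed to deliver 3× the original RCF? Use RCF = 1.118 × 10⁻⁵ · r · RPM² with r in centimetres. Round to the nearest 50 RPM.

≈ 13950 RPM

RCF_original = 1.118 × 10⁻⁵ × 9.7 × (6120)² = 1.118 × 10⁻⁵ × 9.7 × 37,454,400 ≈ 4,061.8 × g
Target RCF = 3 × 4,061.8 ≈ 12,185.4 × g
Your rotor: r = 112 mm / 2 = 56 mm = 5.6 cm
12,185.4 = 1.118 × 10⁻⁵ × 5.6 × N²
N² = 12,185.4 / (6.2608 × 10⁻⁵) = 194,630,079
N ≈ √194,630,079 ≈ 13,951.0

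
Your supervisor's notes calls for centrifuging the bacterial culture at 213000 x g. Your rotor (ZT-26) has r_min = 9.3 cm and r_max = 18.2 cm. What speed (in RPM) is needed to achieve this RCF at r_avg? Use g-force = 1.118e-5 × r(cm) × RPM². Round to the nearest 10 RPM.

r_avg = (9.3 + 18.2) / 2 = 13.75 cm
213,000 = 1.118 × 10⁻⁵ × 13.75 × N²
N² = 213,000 / (15.3725 × 10⁻⁵) = 1,385,591,153
N ≈ √1,385,591,153 ≈ 37,223.5

≈ 37220 RPM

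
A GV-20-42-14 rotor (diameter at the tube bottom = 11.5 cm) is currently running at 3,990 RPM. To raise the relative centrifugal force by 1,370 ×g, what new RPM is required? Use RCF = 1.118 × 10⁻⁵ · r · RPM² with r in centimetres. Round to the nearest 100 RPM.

N₂ ≈ 6100 RPM

r = 11.5 / 2 = 5.75 cm
Current RCF = 1.118 × 10⁻⁵ × 5.75 × (3990)² = 1.118 × 10⁻⁵ × 5.75 × 15,920,100 ≈ 1,023.4 × g
Target RCF = 1,023.4 + 1,370 = 2,393.4 × g
N² = 2,393.4 / (6.4285 × 10⁻⁵) = 37,231,080
N ≈ √37,231,080 ≈ 6,101.7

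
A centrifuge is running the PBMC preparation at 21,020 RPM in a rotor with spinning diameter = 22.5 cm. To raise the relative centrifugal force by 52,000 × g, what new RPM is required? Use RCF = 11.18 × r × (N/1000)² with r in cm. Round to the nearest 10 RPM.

29250 RPM

r = 22.5 / 2 = 11.25 cm
Current RCF = 11.18 × 11.25 × (21.02)² = 11.18 × 11.25 × 441.8404 ≈ 55,572.5 × g
Target RCF = 55,572.5 + 52,000 = 107,572.5 × g
(N/1000)² = 107,572.5 / 125.775 = 855.2773
N = 1000 × √855.2773 ≈ 29,245.1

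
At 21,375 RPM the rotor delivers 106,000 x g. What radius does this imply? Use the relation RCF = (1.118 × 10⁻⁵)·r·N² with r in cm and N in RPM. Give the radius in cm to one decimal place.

106000 = 1.118 × 10⁻⁵ × r × (21375)²
r = 106000 / (1.118 × 10⁻⁵ × 456,890,625) = 106000 / 5108.037 ≈ 20.752 cm

20.8 cm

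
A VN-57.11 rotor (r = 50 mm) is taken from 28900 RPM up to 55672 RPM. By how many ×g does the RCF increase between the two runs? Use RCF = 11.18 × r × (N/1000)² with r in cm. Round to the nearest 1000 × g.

≈ 127000 ×g

r = 50 mm = 5.0 cm
RCF₁ = 11.18 × 5 × (28.9)² = 11.18 × 5 × 835.21 ≈ 46,688.2 × g
RCF₂ = 11.18 × 5 × (55.672)² = 11.18 × 5 × 3,099.371584 ≈ 173,254.9 × g
Increase = 173,254.9 − 46,688.2 = 126,566.7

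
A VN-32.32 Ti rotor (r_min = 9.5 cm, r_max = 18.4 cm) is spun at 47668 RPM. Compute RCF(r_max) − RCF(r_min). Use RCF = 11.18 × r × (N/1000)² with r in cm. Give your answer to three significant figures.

226000 x g

ΔRCF = 11.18 × (r_max − r_min) × (N/1000)² = 11.18 × 8.9 × 2,272.238224 ≈ 226,092.2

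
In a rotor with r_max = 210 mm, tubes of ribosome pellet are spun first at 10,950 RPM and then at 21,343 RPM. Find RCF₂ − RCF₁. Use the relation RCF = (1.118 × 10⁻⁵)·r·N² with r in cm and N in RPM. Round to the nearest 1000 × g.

≈ 79000 x g

r = 210 mm = 21.0 cm
RCF₁ = 1.118 × 10⁻⁵ × 21 × (10950)² = 1.118 × 10⁻⁵ × 21 × 119,902,500 ≈ 28,150.7 × g
RCF₂ = 1.118 × 10⁻⁵ × 21 × (21343)² = 1.118 × 10⁻⁵ × 21 × 455,523,649 ≈ 106,947.8 × g
Increase = 106,947.8 − 28,150.7 = 78,797.1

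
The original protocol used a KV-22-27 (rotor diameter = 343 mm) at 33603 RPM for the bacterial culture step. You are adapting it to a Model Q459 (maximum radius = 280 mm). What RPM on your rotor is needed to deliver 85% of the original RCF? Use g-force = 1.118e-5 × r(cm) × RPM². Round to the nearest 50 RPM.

≈ 24250 RPM

Original rotor: r = 343 mm / 2 = 171.5 mm = 17.15 cm
RCF_original = 1.118 × 10⁻⁵ × 17.15 × (33603)² = 1.118 × 10⁻⁵ × 17.15 × 1,129,161,609 ≈ 216,502.1 × g
Target RCF = 0.85 × 216,502.1 ≈ 184,026.8 × g
Your rotor: r = 280 mm = 28.0 cm
184,026.8 = 1.118 × 10⁻⁵ × 28 × N²
N² = 184,026.8 / (31.304 × 10⁻⁵) = 587,869,921
N ≈ √587,869,921 ≈ 24,246.0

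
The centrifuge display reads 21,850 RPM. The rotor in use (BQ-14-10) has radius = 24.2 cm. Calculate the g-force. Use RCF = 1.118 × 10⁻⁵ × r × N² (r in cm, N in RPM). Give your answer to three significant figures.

129000 g

RCF = 1.118 × 10⁻⁵ × 24.2 × (21850)² = 1.118 × 10⁻⁵ × 24.2 × 477,422,500 ≈ 129,169.5 × g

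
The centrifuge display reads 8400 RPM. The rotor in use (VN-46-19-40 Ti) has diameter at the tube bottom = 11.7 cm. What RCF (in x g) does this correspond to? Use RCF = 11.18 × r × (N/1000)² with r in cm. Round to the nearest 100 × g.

RCF ≈ 4600 x g

r = 11.7 / 2 = 5.85 cm
RCF = 11.18 × r × (N/1000)²
RCF = 11.18 × 5.85 × (8.4)² = 11.18 × 5.85 × 70.56 ≈ 4,614.8 × g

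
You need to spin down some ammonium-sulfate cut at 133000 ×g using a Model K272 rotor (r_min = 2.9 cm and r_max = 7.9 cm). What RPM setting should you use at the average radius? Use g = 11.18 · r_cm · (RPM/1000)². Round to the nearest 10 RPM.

r_avg = (2.9 + 7.9) / 2 = 5.4 cm
RCF = 11.18 × r × (N/1000)²
133,000 = 11.18 × 5.4 × (N/1000)²
(N/1000)² = 133,000 / 60.372 = 2203.008
N = 1000 × √2203.008 ≈ 46,936.2

N ≈ 46940 RPM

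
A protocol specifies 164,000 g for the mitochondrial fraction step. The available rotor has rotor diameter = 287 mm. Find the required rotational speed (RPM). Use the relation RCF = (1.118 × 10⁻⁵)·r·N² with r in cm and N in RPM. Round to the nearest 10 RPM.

N ≈ 31970 RPM

r = 287 mm / 2 = 143.5 mm = 14.35 cm
RCF = 1.118 × 10⁻⁵ × r × N²
164,000 = 1.118 × 10⁻⁵ × 14.35 × N²
N² = 164,000 / (16.0433 × 10⁻⁵) = 1,022,233,580
N ≈ √1,022,233,580 ≈ 31,972.4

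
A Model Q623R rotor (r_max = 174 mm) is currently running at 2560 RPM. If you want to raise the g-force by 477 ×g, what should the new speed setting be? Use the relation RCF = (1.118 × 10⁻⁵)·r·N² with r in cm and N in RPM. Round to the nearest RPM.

r = 174 mm = 17.4 cm
Current RCF = 1.118 × 10⁻⁵ × 17.4 × (2560)² = 1.118 × 10⁻⁵ × 17.4 × 6,553,600 ≈ 1,274.9 × g
Target RCF = 1,274.9 + 477 = 1,751.9 × g
N² = 1,751.9 / (19.4532 × 10⁻⁵) = 9,005,716
N ≈ √9,005,716 ≈ 3,001.0

3001 RPM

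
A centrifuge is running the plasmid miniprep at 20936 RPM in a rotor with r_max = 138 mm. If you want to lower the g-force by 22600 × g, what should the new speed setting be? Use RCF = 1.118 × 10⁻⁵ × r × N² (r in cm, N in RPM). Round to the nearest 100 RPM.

≈ 17100 RPM

r = 138 mm = 13.8 cm
Current RCF = 1.118 × 10⁻⁵ × 13.8 × (20936)² = 1.118 × 10⁻⁵ × 13.8 × 438,316,096 ≈ 67,625.2 × g
Target RCF = 67,625.2 − 22,600 = 45,025.2 × g
N² = 45,025.2 / (15.4284 × 10⁻⁵) = 291,833,243
N ≈ √291,833,243 ≈ 17,083.1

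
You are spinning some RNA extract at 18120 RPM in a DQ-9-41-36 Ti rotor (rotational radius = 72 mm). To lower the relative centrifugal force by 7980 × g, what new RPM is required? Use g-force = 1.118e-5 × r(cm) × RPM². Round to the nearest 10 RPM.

N₂ ≈ 15140 RPM

r = 72 mm = 7.2 cm
Current RCF = 1.118 × 10⁻⁵ × 7.2 × (18120)² = 1.118 × 10⁻⁵ × 7.2 × 328,334,400 ≈ 26,429.6 × g
Target RCF = 26,429.6 − 7,980 = 18,449.6 × g
N² = 18,449.6 / (8.0496 × 10⁻⁵) = 229,198,966
N ≈ √229,198,966 ≈ 15,139.3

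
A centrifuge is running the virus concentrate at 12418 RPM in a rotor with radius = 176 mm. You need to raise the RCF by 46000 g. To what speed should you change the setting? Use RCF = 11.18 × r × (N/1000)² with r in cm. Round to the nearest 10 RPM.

≈ 19700 RPM

r = 176 mm = 17.6 cm
Current RCF = 11.18 × 17.6 × (12.418)² = 11.18 × 17.6 × 154.206724 ≈ 30,342.9 × g
Target RCF = 30,342.9 + 46,000 = 76,342.9 × g
(N/1000)² = 76,342.9 / 196.768 = 387.9843
N = 1000 × √387.9843 ≈ 19,697.3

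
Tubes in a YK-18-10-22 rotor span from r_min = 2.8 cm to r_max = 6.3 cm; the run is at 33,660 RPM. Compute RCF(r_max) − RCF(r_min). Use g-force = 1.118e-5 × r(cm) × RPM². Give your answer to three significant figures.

RCF_max = 1.118 × 10⁻⁵ × 6.3 × (33660)² = 1.118 × 10⁻⁵ × 6.3 × 1,132,995,600 ≈ 79,801.4 × g
RCF_min = 1.118 × 10⁻⁵ × 2.8 × (33660)² = 1.118 × 10⁻⁵ × 2.8 × 1,132,995,600 ≈ 35,467.3 × g
ΔRCF = 79,801.4 − 35,467.3 = 44,334.1

44300 x g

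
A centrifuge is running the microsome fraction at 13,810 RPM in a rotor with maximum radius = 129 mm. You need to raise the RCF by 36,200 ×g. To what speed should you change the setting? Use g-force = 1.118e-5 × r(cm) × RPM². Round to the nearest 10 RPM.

r = 129 mm = 12.9 cm
Current RCF = 1.118 × 10⁻⁵ × 12.9 × (13810)² = 1.118 × 10⁻⁵ × 12.9 × 190,716,100 ≈ 27,505.5 × g
Target RCF = 27,505.5 + 36,200 = 63,705.5 × g
N² = 63,705.5 / (14.4222 × 10⁻⁵) = 441,718,323
N ≈ √441,718,323 ≈ 21,017.1

21020 RPM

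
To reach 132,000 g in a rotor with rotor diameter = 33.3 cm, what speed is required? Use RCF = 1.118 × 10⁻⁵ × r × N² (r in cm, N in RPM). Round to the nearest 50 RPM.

N ≈ 26650 RPM

r = 33.3 / 2 = 16.65 cm
RCF = 1.118 × 10⁻⁵ × r × N²
132,000 = 1.118 × 10⁻⁵ × 16.65 × N²
N² = 132,000 / (18.6147 × 10⁻⁵) = 709,116,988
N ≈ √709,116,988 ≈ 26,629.3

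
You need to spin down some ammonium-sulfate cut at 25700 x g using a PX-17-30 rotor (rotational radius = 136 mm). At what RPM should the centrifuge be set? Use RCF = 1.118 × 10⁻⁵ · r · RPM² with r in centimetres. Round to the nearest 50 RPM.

≈ 13000 RPM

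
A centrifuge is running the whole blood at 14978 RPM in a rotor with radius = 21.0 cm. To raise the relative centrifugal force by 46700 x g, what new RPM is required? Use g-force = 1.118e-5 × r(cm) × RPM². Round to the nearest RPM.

N₂ ≈ 20573 RPM

Current RCF = 1.118 × 10⁻⁵ × 21 × (14978)² = 1.118 × 10⁻⁵ × 21 × 224,340,484 ≈ 52,670.7 × g
Target RCF = 52,670.7 + 46,700 = 99,370.7 × g
N² = 99,370.7 / (23.478 × 10⁻⁵) = 423,250,277
N ≈ √423,250,277 ≈ 20,573.0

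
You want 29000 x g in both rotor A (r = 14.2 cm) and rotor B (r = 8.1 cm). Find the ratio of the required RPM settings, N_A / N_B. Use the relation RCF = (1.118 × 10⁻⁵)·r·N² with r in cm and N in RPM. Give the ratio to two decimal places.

0.76

At fixed RCF, N ∝ 1/√r, so N_A/N_B = √(r_B/r_A) = √(8.1/14.2) = √0.570423 = 0.7553.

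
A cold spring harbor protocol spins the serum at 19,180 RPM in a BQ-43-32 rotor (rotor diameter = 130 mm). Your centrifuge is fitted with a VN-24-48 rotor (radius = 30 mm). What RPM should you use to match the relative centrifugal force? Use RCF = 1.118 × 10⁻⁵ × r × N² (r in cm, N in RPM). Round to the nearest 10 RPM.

28230 RPM

Original rotor: r = 130 mm / 2 = 65 mm = 6.5 cm
RCF = 1.118 × 10⁻⁵ × r × N²
RCF_original = 1.118 × 10⁻⁵ × 6.5 × (19180)² = 1.118 × 10⁻⁵ × 6.5 × 367,872,400 ≈ 26,733.3 × g
Your rotor: r = 30 mm = 3.0 cm
26,733.3 = 1.118 × 10⁻⁵ × 3 × N²
N² = 26,733.3 / (3.354 × 10⁻⁵) = 797,057,245
N ≈ √797,057,245 ≈ 28,232.2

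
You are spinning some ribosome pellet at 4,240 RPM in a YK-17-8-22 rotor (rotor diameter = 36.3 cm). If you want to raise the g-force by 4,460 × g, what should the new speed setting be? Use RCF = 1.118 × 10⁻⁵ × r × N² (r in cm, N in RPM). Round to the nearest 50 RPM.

≈ 6300 RPM

r = 36.3 / 2 = 18.15 cm
Current RCF = 1.118 × 10⁻⁵ × 18.15 × (4240)² = 1.118 × 10⁻⁵ × 18.15 × 17,977,600 ≈ 3,648 × g
Target RCF = 3,648 + 4,460 = 8,108 × g
N² = 8,108 / (20.2917 × 10⁻⁵) = 39,957,224
N ≈ √39,957,224 ≈ 6,321.2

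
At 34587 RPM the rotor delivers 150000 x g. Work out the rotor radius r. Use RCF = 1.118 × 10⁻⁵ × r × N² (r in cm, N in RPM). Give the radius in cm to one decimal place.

RCF = 1.118 × 10⁻⁵ × r × N²
150000 = 1.118 × 10⁻⁵ × r × (34587)²
r = 150000 / (1.118 × 10⁻⁵ × 1,196,260,569) = 150000 / 13374.19 ≈ 11.216 cm

11.2 cm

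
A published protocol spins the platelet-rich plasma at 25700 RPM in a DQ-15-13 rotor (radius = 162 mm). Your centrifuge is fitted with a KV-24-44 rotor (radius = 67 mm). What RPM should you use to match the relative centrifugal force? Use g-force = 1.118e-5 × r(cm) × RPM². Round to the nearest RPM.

Original rotor: r = 162 mm = 16.2 cm
RCF = 1.118 × 10⁻⁵ × r × N²
RCF_original = 1.118 × 10⁻⁵ × 16.2 × (25700)² = 1.118 × 10⁻⁵ × 16.2 × 660,490,000 ≈ 119,625.3 × g
Your rotor: r = 67 mm = 6.7 cm
119,625.3 = 1.118 × 10⁻⁵ × 6.7 × N²
N² = 119,625.3 / (7.4906 × 10⁻⁵) = 1,597,005,580
N ≈ √1,597,005,580 ≈ 39,962.6

≈ 39963 RPM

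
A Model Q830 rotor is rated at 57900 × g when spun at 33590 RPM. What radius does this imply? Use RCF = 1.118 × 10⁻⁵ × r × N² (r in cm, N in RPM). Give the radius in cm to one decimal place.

57900 = 1.118 × 10⁻⁵ × r × (33590)²
r = 57900 / (1.118 × 10⁻⁵ × 1,128,288,100) = 57900 / 12614.26 ≈ 4.590 cm

≈ 4.6 cm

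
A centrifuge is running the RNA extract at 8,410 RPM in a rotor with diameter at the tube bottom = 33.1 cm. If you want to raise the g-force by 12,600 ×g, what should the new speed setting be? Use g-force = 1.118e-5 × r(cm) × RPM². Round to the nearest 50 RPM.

N₂ ≈ 11800 RPM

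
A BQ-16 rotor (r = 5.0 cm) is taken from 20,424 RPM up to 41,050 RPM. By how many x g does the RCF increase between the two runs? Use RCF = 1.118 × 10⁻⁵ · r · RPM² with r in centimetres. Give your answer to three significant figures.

RCF₁ = 1.118 × 10⁻⁵ × 5 × (20424)² = 1.118 × 10⁻⁵ × 5 × 417,139,776 ≈ 23,318.1 × g
RCF₂ = 1.118 × 10⁻⁵ × 5 × (41050)² = 1.118 × 10⁻⁵ × 5 × 1,685,102,500 ≈ 94,197.2 × g
Increase = 94,197.2 − 23,318.1 = 70,879.1

70900 x g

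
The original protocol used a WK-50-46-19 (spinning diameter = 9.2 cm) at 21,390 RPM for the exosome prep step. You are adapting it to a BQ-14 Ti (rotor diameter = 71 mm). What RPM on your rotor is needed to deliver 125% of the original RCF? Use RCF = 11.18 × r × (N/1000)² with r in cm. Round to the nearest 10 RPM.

27220 RPM

Original rotor: r = 9.2 / 2 = 4.6 cm
RCF = 11.18 × r × (N/1000)²
RCF_original = 11.18 × 4.6 × (21.39)² = 11.18 × 4.6 × 457.5321 ≈ 23,530 × g
Target RCF = 1.25 × 23,530 ≈ 29,412.5 × g
Your rotor: r = 71 mm / 2 = 35.5 mm = 3.55 cm
29,412.5 = 11.18 × 3.55 × (N/1000)²
(N/1000)² = 29,412.5 / 39.689 = 741.0744
N = 1000 × √741.0744 ≈ 27,222.7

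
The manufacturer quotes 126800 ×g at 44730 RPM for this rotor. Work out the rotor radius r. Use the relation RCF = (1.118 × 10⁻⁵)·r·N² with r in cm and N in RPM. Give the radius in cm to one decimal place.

≈ 5.7 cm

RCF = 1.118 × 10⁻⁵ × r × N²
126800 = 1.118 × 10⁻⁵ × r × (44730)²
r = 126800 / (1.118 × 10⁻⁵ × 2,000,772,900) = 126800 / 22368.64 ≈ 5.669 cm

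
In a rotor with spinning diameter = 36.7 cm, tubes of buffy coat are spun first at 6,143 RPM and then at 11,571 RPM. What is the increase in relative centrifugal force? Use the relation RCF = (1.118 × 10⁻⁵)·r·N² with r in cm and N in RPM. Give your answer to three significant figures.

r = 36.7 / 2 = 18.35 cm
RCF₁ = 1.118 × 10⁻⁵ × 18.35 × (6143)² = 1.118 × 10⁻⁵ × 18.35 × 37,736,449 ≈ 7,741.7 × g
RCF₂ = 1.118 × 10⁻⁵ × 18.35 × (11571)² = 1.118 × 10⁻⁵ × 18.35 × 133,888,041 ≈ 27,467.5 × g
Increase = 27,467.5 − 7,741.7 = 19,725.8

≈ 19700 × g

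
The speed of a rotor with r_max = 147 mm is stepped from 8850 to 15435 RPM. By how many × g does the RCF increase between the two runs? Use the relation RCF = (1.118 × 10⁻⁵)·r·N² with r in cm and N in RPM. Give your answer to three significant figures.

26300 × g

r = 147 mm = 14.7 cm
RCF₁ = 1.118 × 10⁻⁵ × 14.7 × (8850)² = 1.118 × 10⁻⁵ × 14.7 × 78,322,500 ≈ 12,872 × g
RCF₂ = 1.118 × 10⁻⁵ × 14.7 × (15435)² = 1.118 × 10⁻⁵ × 14.7 × 238,239,225 ≈ 39,153.7 × g
Increase = 39,153.7 − 12,872 = 26,281.7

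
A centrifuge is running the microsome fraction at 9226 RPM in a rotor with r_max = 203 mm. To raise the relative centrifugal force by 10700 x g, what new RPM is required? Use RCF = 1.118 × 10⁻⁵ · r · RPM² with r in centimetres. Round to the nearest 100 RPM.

r = 203 mm = 20.3 cm
Current RCF = 1.118 × 10⁻⁵ × 20.3 × (9226)² = 1.118 × 10⁻⁵ × 20.3 × 85,119,076 ≈ 19,318.1 × g
Target RCF = 19,318.1 + 10,700 = 30,018.1 × g
N² = 30,018.1 / (22.6954 × 10⁻⁵) = 132,265,129
N ≈ √132,265,129 ≈ 11,500.7

N₂ ≈ 11500 RPM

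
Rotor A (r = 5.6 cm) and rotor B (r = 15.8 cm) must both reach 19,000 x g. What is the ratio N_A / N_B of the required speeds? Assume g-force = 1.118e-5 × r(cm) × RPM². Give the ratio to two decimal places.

1.68

At fixed RCF, N ∝ 1/√r, so N_A/N_B = √(r_B/r_A) = √(15.8/5.6) = √2.821429 = 1.6797.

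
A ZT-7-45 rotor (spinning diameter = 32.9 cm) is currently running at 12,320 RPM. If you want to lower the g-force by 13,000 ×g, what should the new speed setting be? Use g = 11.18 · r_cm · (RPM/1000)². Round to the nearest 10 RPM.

r = 32.9 / 2 = 16.45 cm
Current RCF = 11.18 × 16.45 × (12.32)² = 11.18 × 16.45 × 151.7824 ≈ 27,914.5 × g
Target RCF = 27,914.5 − 13,000 = 14,914.5 × g
(N/1000)² = 14,914.5 / 183.911 = 81.09629
N = 1000 × √81.09629 ≈ 9,005.3

9010 RPM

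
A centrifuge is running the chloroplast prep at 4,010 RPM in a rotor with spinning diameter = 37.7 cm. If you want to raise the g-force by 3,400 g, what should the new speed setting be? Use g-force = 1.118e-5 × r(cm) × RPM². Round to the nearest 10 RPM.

≈ 5680 RPM

r = 37.7 / 2 = 18.85 cm
Current RCF = 1.118 × 10⁻⁵ × 18.85 × (4010)² = 1.118 × 10⁻⁵ × 18.85 × 16,080,100 ≈ 3,388.8 × g
Target RCF = 3,388.8 + 3,400 = 6,788.8 × g
N² = 6,788.8 / (21.0743 × 10⁻⁵) = 32,213,644
N ≈ √32,213,644 ≈ 5,675.7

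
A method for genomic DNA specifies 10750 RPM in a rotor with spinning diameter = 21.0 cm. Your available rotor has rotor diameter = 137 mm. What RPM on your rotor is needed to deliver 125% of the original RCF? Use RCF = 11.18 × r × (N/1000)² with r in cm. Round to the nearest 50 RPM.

Original rotor: r = 21.0 / 2 = 10.5 cm
RCF = 11.18 × r × (N/1000)²
RCF_original = 11.18 × 10.5 × (10.75)² = 11.18 × 10.5 × 115.5625 ≈ 13,565.9 × g
Target RCF = 1.25 × 13,565.9 ≈ 16,957.4 × g
Your rotor: r = 137 mm / 2 = 68.5 mm = 6.85 cm
16,957.4 = 11.18 × 6.85 × (N/1000)²
(N/1000)² = 16,957.4 / 76.583 = 221.4251
N = 1000 × √221.4251 ≈ 14,880.4

≈ 14900 RPM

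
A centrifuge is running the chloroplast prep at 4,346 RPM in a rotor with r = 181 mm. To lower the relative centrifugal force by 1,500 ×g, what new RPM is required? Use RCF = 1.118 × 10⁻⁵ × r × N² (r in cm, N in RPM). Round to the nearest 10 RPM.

≈ 3390 RPM

r = 181 mm = 18.1 cm
Current RCF = 1.118 × 10⁻⁵ × 18.1 × (4346)² = 1.118 × 10⁻⁵ × 18.1 × 18,887,716 ≈ 3,822.1 × g
Target RCF = 3,822.1 − 1,500 = 2,322.1 × g
N² = 2,322.1 / (20.2358 × 10⁻⁵) = 11,475,207
N ≈ √11,475,207 ≈ 3,387.5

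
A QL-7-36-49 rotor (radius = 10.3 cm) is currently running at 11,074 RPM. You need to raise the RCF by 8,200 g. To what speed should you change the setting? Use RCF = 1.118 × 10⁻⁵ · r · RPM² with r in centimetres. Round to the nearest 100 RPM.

Current RCF = 1.118 × 10⁻⁵ × 10.3 × (11074)² = 1.118 × 10⁻⁵ × 10.3 × 122,633,476 ≈ 14,121.7 × g
Target RCF = 14,121.7 + 8,200 = 22,321.7 × g
N² = 22,321.7 / (11.5154 × 10⁻⁵) = 193,842,159
N ≈ √193,842,159 ≈ 13,922.7

N₂ ≈ 13900 RPM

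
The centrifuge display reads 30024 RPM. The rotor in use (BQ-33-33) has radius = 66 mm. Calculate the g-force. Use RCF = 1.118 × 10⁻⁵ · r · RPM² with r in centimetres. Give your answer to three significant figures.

r = 66 mm = 6.6 cm
RCF = 1.118 × 10⁻⁵ × 6.6 × (30024)² = 1.118 × 10⁻⁵ × 6.6 × 901,440,576 ≈ 66,515.5 × g

RCF ≈ 66500 ×g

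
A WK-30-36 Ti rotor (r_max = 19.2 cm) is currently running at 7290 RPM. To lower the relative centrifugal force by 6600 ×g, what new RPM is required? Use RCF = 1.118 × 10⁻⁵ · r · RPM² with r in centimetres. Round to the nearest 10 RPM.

Current RCF = 1.118 × 10⁻⁵ × 19.2 × (7290)² = 1.118 × 10⁻⁵ × 19.2 × 53,144,100 ≈ 11,407.7 × g
Target RCF = 11,407.7 − 6,600 = 4,807.7 × g
N² = 4,807.7 / (21.4656 × 10⁻⁵) = 22,397,231
N ≈ √22,397,231 ≈ 4,732.6

≈ 4730 RPM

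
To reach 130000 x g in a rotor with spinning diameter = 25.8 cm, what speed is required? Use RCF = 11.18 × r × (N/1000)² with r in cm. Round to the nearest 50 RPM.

r = 25.8 / 2 = 12.9 cm
130,000 = 11.18 × 12.9 × (N/1000)²
(N/1000)² = 130,000 / 144.222 = 901.3881
N = 1000 × √901.3881 ≈ 30,023.1

30000 RPM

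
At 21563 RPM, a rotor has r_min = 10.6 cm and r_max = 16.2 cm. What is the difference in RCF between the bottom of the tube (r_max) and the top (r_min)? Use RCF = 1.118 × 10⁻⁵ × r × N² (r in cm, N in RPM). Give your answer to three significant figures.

≈ 29100 g

ΔRCF = 1.118 × 10⁻⁵ × (r_max − r_min) × N² = 1.118 × 10⁻⁵ × 5.6 × 464,962,969 ≈ 29,110.4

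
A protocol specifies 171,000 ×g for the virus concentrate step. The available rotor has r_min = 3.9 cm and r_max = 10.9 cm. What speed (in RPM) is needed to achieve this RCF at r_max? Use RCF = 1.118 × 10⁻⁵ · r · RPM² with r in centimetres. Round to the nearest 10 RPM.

Use r_max = 10.9 cm.
RCF = 1.118 × 10⁻⁵ × r × N²
171,000 = 1.118 × 10⁻⁵ × 10.9 × N²
N² = 171,000 / (12.1862 × 10⁻⁵) = 1,403,226,601
N ≈ √1,403,226,601 ≈ 37,459.7

≈ 37460 RPM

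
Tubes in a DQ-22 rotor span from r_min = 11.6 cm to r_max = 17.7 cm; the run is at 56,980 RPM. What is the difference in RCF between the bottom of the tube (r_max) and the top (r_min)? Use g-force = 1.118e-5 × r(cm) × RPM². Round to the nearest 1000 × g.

RCF_max = 1.118 × 10⁻⁵ × 17.7 × (56980)² = 1.118 × 10⁻⁵ × 17.7 × 3,246,720,400 ≈ 642,480.5 × g
RCF_min = 1.118 × 10⁻⁵ × 11.6 × (56980)² = 1.118 × 10⁻⁵ × 11.6 × 3,246,720,400 ≈ 421,060.7 × g
ΔRCF = 642,480.5 − 421,060.7 = 221,419.8

221000 × g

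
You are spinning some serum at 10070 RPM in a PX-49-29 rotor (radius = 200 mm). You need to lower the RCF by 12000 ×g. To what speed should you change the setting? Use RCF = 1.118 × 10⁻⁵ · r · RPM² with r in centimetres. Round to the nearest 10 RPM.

6910 RPM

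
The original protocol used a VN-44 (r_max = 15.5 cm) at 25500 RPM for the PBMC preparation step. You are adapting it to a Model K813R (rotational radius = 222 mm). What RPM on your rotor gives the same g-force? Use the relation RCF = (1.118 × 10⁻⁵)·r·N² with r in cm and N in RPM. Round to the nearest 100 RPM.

RCF_original = 1.118 × 10⁻⁵ × 15.5 × (25500)² = 1.118 × 10⁻⁵ × 15.5 × 650,250,000 ≈ 112,681.8 × g
Your rotor: r = 222 mm = 22.2 cm
112,681.8 = 1.118 × 10⁻⁵ × 22.2 × N²
N² = 112,681.8 / (24.8196 × 10⁻⁵) = 454,003,288
N ≈ √454,003,288 ≈ 21,307.4

21300 RPM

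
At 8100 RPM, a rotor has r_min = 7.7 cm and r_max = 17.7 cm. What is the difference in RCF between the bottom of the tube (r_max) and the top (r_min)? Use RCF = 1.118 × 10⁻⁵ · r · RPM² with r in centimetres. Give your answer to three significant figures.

ΔRCF = 1.118 × 10⁻⁵ × (r_max − r_min) × N² = 1.118 × 10⁻⁵ × 10.0 × 65,610,000 ≈ 7,335.2

7340 ×g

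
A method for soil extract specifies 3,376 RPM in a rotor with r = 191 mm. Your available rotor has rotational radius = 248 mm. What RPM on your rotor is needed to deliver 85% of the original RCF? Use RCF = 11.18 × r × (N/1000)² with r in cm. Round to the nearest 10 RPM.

2730 RPM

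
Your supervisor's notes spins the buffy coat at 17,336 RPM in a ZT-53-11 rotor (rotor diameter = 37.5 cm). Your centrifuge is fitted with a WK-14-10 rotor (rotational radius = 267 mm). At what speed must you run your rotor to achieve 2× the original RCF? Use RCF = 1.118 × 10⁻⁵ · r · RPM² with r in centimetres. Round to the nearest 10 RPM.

Original rotor: r = 37.5 / 2 = 18.75 cm
RCF = 1.118 × 10⁻⁵ × r × N²
RCF_original = 1.118 × 10⁻⁵ × 18.75 × (17336)² = 1.118 × 10⁻⁵ × 18.75 × 300,536,896 ≈ 63,000 × g
Target RCF = 2 × 63,000 ≈ 126,000 × g
Your rotor: r = 267 mm = 26.7 cm
126,000 = 1.118 × 10⁻⁵ × 26.7 × N²
N² = 126,000 / (29.8506 × 10⁻⁵) = 422,102,068
N ≈ √422,102,068 ≈ 20,545.1

≈ 20550 RPM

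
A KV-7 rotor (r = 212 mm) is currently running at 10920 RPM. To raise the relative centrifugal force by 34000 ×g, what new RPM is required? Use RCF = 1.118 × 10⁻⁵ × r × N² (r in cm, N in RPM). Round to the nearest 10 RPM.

16210 RPM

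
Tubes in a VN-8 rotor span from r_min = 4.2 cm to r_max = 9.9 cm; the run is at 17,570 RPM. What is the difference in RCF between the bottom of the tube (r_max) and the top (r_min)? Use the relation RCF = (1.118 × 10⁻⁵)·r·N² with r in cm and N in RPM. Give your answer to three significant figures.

19700 ×g

ΔRCF = 1.118 × 10⁻⁵ × (r_max − r_min) × N² = 1.118 × 10⁻⁵ × 5.7 × 308,704,900 ≈ 19,672.5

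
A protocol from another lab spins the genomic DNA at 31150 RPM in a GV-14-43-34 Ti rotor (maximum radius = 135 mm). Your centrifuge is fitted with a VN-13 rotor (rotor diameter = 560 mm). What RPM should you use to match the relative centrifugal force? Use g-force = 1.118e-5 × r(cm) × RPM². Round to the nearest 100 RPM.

Original rotor: r = 135 mm = 13.5 cm
RCF = 1.118 × 10⁻⁵ × r × N²
RCF_original = 1.118 × 10⁻⁵ × 13.5 × (31150)² = 1.118 × 10⁻⁵ × 13.5 × 970,322,500 ≈ 146,450.8 × g
Your rotor: r = 560 mm / 2 = 280 mm = 28 cm
146,450.8 = 1.118 × 10⁻⁵ × 28 × N²
N² = 146,450.8 / (31.304 × 10⁻⁵) = 467,834,143
N ≈ √467,834,143 ≈ 21,629.5

21600 RPM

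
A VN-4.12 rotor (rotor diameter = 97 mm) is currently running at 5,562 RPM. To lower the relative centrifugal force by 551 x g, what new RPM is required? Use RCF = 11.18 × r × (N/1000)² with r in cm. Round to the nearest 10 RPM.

N₂ ≈ 4560 RPM

r = 97 mm / 2 = 48.5 mm = 4.85 cm
Current RCF = 11.18 × 4.85 × (5.562)² = 11.18 × 4.85 × 30.935844 ≈ 1,677.4 × g
Target RCF = 1,677.4 − 551 = 1,126.4 × g
(N/1000)² = 1,126.4 / 54.223 = 20.77347
N = 1000 × √20.77347 ≈ 4,557.8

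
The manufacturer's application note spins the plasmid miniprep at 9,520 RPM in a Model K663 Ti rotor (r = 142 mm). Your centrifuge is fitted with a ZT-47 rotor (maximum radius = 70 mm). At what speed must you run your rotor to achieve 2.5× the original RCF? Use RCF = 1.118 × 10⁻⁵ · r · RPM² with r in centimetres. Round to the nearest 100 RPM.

Original rotor: r = 142 mm = 14.2 cm
RCF_original = 1.118 × 10⁻⁵ × 14.2 × (9520)² = 1.118 × 10⁻⁵ × 14.2 × 90,630,400 ≈ 14,388.1 × g
Target RCF = 2.5 × 14,388.1 ≈ 35,970.2 × g
Your rotor: r = 70 mm = 7.0 cm
35,970.2 = 1.118 × 10⁻⁵ × 7 × N²
N² = 35,970.2 / (7.826 × 10⁻⁵) = 459,624,329
N ≈ √459,624,329 ≈ 21,438.9

21400 RPM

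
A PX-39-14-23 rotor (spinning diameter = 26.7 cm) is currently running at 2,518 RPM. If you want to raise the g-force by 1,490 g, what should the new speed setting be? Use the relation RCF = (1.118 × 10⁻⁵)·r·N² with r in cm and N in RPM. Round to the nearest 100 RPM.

≈ 4000 RPM

r = 26.7 / 2 = 13.35 cm
Current RCF = 1.118 × 10⁻⁵ × 13.35 × (2518)² = 1.118 × 10⁻⁵ × 13.35 × 6,340,324 ≈ 946.3 × g
Target RCF = 946.3 + 1,490 = 2,436.3 × g
N² = 2,436.3 / (14.9253 × 10⁻⁵) = 16,323,290
N ≈ √16,323,290 ≈ 4,040.2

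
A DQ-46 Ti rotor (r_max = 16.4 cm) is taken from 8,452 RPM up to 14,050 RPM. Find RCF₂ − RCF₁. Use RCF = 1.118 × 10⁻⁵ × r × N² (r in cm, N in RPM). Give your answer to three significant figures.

RCF₁ = 1.118 × 10⁻⁵ × 16.4 × (8452)² = 1.118 × 10⁻⁵ × 16.4 × 71,436,304 ≈ 13,098 × g
RCF₂ = 1.118 × 10⁻⁵ × 16.4 × (14050)² = 1.118 × 10⁻⁵ × 16.4 × 197,402,500 ≈ 36,194.1 × g
Increase = 36,194.1 − 13,098 = 23,096.1

23100 g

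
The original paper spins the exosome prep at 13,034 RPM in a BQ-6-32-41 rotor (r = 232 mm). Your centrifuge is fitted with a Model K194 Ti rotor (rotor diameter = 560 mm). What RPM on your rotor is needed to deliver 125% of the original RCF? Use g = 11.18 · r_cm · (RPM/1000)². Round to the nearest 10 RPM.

Original rotor: r = 232 mm = 23.2 cm
RCF_original = 11.18 × 23.2 × (13.034)² = 11.18 × 23.2 × 169.885156 ≈ 44,064.1 × g
Target RCF = 1.25 × 44,064.1 ≈ 55,080.1 × g
Your rotor: r = 560 mm / 2 = 280 mm = 28 cm
55,080.1 = 11.18 × 28 × (N/1000)²
(N/1000)² = 55,080.1 / 313.04 = 175.9523
N = 1000 × √175.9523 ≈ 13,264.7

≈ 13260 RPM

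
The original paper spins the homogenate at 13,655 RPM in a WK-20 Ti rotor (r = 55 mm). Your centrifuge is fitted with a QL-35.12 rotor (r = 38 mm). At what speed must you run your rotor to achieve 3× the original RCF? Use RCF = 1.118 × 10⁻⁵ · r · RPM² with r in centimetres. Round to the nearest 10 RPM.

Original rotor: r = 55 mm = 5.5 cm
RCF = 1.118 × 10⁻⁵ × r × N²
RCF_original = 1.118 × 10⁻⁵ × 5.5 × (13655)² = 1.118 × 10⁻⁵ × 5.5 × 186,459,025 ≈ 11,465.4 × g
Target RCF = 3 × 11,465.4 ≈ 34,396.2 × g
Your rotor: r = 38 mm = 3.8 cm
34,396.2 = 1.118 × 10⁻⁵ × 3.8 × N²
N² = 34,396.2 / (4.2484 × 10⁻⁵) = 809,627,154
N ≈ √809,627,154 ≈ 28,453.9

≈ 28450 RPM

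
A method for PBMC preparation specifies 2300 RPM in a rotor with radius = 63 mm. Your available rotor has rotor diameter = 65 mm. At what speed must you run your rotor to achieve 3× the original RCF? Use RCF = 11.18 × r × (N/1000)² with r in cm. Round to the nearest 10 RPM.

5550 RPM

Original rotor: r = 63 mm = 6.3 cm
RCF_original = 11.18 × 6.3 × (2.3)² = 11.18 × 6.3 × 5.29 ≈ 372.6 × g
Target RCF = 3 × 372.6 ≈ 1,117.8 × g
Your rotor: r = 65 mm / 2 = 32.5 mm = 3.25 cm
1,117.8 = 11.18 × 3.25 × (N/1000)²
(N/1000)² = 1,117.8 / 36.335 = 30.76373
N = 1000 × √30.76373 ≈ 5,546.5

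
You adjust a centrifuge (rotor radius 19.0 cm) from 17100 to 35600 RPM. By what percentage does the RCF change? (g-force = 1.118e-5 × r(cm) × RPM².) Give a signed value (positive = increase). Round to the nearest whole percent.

+333%

RCF ∝ N², so the ratio is (35600/17100)² = (2.081871)² = 4.3342.
Change = 4.3342 − 1 = +3.3342 → +333.4%.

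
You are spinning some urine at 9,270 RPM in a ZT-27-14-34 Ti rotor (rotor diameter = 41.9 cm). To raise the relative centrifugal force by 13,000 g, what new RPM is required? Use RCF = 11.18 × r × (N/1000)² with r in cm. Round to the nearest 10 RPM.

r = 41.9 / 2 = 20.95 cm
Current RCF = 11.18 × 20.95 × (9.27)² = 11.18 × 20.95 × 85.9329 ≈ 20,127.3 × g
Target RCF = 20,127.3 + 13,000 = 33,127.3 × g
(N/1000)² = 33,127.3 / 234.221 = 141.4361
N = 1000 × √141.4361 ≈ 11,892.7

11890 RPM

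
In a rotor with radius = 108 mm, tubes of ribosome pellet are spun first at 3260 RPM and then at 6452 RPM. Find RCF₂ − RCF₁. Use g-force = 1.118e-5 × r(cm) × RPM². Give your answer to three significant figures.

r = 108 mm = 10.8 cm
RCF₁ = 1.118 × 10⁻⁵ × 10.8 × (3260)² = 1.118 × 10⁻⁵ × 10.8 × 10,627,600 ≈ 1,283.2 × g
RCF₂ = 1.118 × 10⁻⁵ × 10.8 × (6452)² = 1.118 × 10⁻⁵ × 10.8 × 41,628,304 ≈ 5,026.4 × g
Increase = 5,026.4 − 1,283.2 = 3,743.2

3740 ×g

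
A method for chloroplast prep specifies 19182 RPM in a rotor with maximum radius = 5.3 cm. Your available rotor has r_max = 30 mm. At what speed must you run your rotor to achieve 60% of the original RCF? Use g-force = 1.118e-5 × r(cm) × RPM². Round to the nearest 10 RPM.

≈ 19750 RPM

RCF = 1.118 × 10⁻⁵ × r × N²
RCF_original = 1.118 × 10⁻⁵ × 5.3 × (19182)² = 1.118 × 10⁻⁵ × 5.3 × 367,949,124 ≈ 21,802.5 × g
Target RCF = 0.6 × 21,802.5 ≈ 13,081.5 × g
Your rotor: r = 30 mm = 3.0 cm
13,081.5 = 1.118 × 10⁻⁵ × 3 × N²
N² = 13,081.5 / (3.354 × 10⁻⁵) = 390,026,834
N ≈ √390,026,834 ≈ 19,749.1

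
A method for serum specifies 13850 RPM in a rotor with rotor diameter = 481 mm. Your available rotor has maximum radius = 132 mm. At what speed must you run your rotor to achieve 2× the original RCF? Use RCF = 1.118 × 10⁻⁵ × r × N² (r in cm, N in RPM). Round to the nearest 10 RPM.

26440 RPM

Original rotor: r = 481 mm / 2 = 240.5 mm = 24.05 cm
RCF = 1.118 × 10⁻⁵ × r × N²
RCF_original = 1.118 × 10⁻⁵ × 24.05 × (13850)² = 1.118 × 10⁻⁵ × 24.05 × 191,822,500 ≈ 51,577 × g
Target RCF = 2 × 51,577 ≈ 103,154 × g
Your rotor: r = 132 mm = 13.2 cm
103,154 = 1.118 × 10⁻⁵ × 13.2 × N²
N² = 103,154 / (14.7576 × 10⁻⁵) = 698,988,996
N ≈ √698,988,996 ≈ 26,438.4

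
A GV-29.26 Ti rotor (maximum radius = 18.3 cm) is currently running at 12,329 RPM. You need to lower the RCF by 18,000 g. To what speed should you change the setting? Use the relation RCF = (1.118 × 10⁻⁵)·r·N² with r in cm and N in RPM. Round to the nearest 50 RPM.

N₂ ≈ 8000 RPM

Current RCF = 1.118 × 10⁻⁵ × 18.3 × (12329)² = 1.118 × 10⁻⁵ × 18.3 × 152,004,241 ≈ 31,099.2 × g
Target RCF = 31,099.2 − 18,000 = 13,099.2 × g
N² = 13,099.2 / (20.4594 × 10⁻⁵) = 64,025,338
N ≈ √64,025,338 ≈ 8,001.6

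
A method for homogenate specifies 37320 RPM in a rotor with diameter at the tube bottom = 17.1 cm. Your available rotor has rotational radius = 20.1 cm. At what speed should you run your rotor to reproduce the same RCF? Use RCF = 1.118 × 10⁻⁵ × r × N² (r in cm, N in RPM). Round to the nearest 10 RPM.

Original rotor: r = 17.1 / 2 = 8.55 cm
RCF_original = 1.118 × 10⁻⁵ × 8.55 × (37320)² = 1.118 × 10⁻⁵ × 8.55 × 1,392,782,400 ≈ 133,134.7 × g
133,134.7 = 1.118 × 10⁻⁵ × 20.1 × N²
N² = 133,134.7 / (22.4718 × 10⁻⁵) = 592,452,318
N ≈ √592,452,318 ≈ 24,340.3

≈ 24340 RPM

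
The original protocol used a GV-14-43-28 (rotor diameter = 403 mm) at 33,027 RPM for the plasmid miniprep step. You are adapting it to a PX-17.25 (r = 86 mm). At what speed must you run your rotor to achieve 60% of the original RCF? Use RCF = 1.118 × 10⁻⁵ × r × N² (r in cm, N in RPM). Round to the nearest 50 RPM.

Original rotor: r = 403 mm / 2 = 201.5 mm = 20.15 cm
RCF_original = 1.118 × 10⁻⁵ × 20.15 × (33027)² = 1.118 × 10⁻⁵ × 20.15 × 1,090,782,729 ≈ 245,728.3 × g
Target RCF = 0.6 × 245,728.3 ≈ 147,437 × g
Your rotor: r = 86 mm = 8.6 cm
147,437 = 1.118 × 10⁻⁵ × 8.6 × N²
N² = 147,437 / (9.6148 × 10⁻⁵) = 1,533,438,033
N ≈ √1,533,438,033 ≈ 39,159.1

≈ 39150 RPM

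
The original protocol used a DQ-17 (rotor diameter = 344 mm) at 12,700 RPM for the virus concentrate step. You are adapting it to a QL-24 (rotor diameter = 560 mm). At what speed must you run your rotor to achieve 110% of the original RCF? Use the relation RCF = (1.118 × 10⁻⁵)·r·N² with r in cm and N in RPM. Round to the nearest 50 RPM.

Original rotor: r = 344 mm / 2 = 172 mm = 17.2 cm
RCF_original = 1.118 × 10⁻⁵ × 17.2 × (12700)² = 1.118 × 10⁻⁵ × 17.2 × 161,290,000 ≈ 31,015.4 × g
Target RCF = 1.1 × 31,015.4 ≈ 34,116.9 × g
Your rotor: r = 560 mm / 2 = 280 mm = 28 cm
34,116.9 = 1.118 × 10⁻⁵ × 28 × N²
N² = 34,116.9 / (31.304 × 10⁻⁵) = 108,985,753
N ≈ √108,985,753 ≈ 10,439.6

10450 RPM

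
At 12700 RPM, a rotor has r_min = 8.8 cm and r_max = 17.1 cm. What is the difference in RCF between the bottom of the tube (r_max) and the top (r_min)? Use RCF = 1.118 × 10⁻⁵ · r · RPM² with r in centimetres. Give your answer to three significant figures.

ΔRCF ≈ 15000 × g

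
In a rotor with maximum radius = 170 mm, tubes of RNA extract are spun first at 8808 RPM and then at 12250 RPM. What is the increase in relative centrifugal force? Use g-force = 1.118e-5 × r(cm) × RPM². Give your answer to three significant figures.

r = 170 mm = 17.0 cm
RCF₁ = 1.118 × 10⁻⁵ × 17 × (8808)² = 1.118 × 10⁻⁵ × 17 × 77,580,864 ≈ 14,745 × g
RCF₂ = 1.118 × 10⁻⁵ × 17 × (12250)² = 1.118 × 10⁻⁵ × 17 × 150,062,500 ≈ 28,520.9 × g
Increase = 28,520.9 − 14,745 = 13,775.9

13800 ×g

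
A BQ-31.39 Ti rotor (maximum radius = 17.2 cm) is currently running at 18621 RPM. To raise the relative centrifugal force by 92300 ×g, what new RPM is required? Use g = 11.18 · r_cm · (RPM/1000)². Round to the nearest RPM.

28753 RPM

Current RCF = 11.18 × 17.2 × (18.621)² = 11.18 × 17.2 × 346.741641 ≈ 66,677 × g
Target RCF = 66,677 + 92,300 = 158,977 × g
(N/1000)² = 158,977 / 192.296 = 826.7307
N = 1000 × √826.7307 ≈ 28,752.9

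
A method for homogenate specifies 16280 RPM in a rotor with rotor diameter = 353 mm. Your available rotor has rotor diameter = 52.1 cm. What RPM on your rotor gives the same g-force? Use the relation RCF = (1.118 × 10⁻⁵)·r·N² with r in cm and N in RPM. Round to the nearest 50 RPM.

Original rotor: r = 353 mm / 2 = 176.5 mm = 17.65 cm
RCF = 1.118 × 10⁻⁵ × r × N²
RCF_original = 1.118 × 10⁻⁵ × 17.65 × (16280)² = 1.118 × 10⁻⁵ × 17.65 × 265,038,400 ≈ 52,299.2 × g
Your rotor: r = 52.1 / 2 = 26.05 cm
52,299.2 = 1.118 × 10⁻⁵ × 26.05 × N²
N² = 52,299.2 / (29.1239 × 10⁻⁵) = 179,574,851
N ≈ √179,574,851 ≈ 13,400.6

≈ 13400 RPM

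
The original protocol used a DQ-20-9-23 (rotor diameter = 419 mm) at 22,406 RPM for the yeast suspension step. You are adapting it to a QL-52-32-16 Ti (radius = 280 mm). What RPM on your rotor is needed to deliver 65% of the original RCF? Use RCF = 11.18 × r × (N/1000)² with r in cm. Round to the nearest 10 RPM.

Original rotor: r = 419 mm / 2 = 209.5 mm = 20.95 cm
RCF = 11.18 × r × (N/1000)²
RCF_original = 11.18 × 20.95 × (22.406)² = 11.18 × 20.95 × 502.028836 ≈ 117,585.7 × g
Target RCF = 0.65 × 117,585.7 ≈ 76,430.7 × g
Your rotor: r = 280 mm = 28.0 cm
76,430.7 = 11.18 × 28 × (N/1000)²
(N/1000)² = 76,430.7 / 313.04 = 244.1563
N = 1000 × √244.1563 ≈ 15,625.5

15630 RPM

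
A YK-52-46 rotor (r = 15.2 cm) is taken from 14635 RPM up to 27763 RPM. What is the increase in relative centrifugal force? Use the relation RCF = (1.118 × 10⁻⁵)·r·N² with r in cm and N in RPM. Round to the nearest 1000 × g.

95000 g

RCF₁ = 1.118 × 10⁻⁵ × 15.2 × (14635)² = 1.118 × 10⁻⁵ × 15.2 × 214,183,225 ≈ 36,397.4 × g
RCF₂ = 1.118 × 10⁻⁵ × 15.2 × (27763)² = 1.118 × 10⁻⁵ × 15.2 × 770,784,169 ≈ 130,984 × g
Increase = 130,984 − 36,397.4 = 94,586.6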